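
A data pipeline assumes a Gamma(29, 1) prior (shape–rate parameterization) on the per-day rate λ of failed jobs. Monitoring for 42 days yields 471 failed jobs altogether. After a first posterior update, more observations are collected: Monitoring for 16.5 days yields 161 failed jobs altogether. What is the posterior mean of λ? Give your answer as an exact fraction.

Total count 471 over total exposure 42 days.
After the first batch: Gamma(29 + 471, 1 + 42) = Gamma(500, 43).
Total count 161 over total exposure 16.5 days.
After the second batch: Gamma(500 + 161, 43 + 16.5) = Gamma(661, 119/2).
Posterior mean = α'/β' = 661/(119/2) = 1322/119.

1322/119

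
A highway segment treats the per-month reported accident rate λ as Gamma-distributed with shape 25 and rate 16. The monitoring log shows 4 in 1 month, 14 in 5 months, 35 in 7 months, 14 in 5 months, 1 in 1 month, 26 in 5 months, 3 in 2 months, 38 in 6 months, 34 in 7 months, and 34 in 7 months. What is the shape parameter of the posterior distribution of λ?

228

Total count: 4 + 14 + 35 + 14 + 1 + 26 + 3 + 38 + 34 + 34 = 203.
Total exposure: 1 + 5 + 7 + 5 + 1 + 5 + 2 + 6 + 7 + 7 = 46 months.
By Gamma–Poisson conjugacy, the posterior is Gamma(α + Σx, β + Σt) = Gamma(25 + 203, 16 + 46) = Gamma(228, 62).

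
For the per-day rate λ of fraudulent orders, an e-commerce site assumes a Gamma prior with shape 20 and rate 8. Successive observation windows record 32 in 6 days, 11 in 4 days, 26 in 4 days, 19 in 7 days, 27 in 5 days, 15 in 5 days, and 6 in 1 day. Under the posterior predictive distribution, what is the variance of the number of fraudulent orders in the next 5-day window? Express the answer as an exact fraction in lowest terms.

351/16

Total count: 32 + 11 + 26 + 19 + 27 + 15 + 6 = 136.
Total exposure: 6 + 4 + 4 + 7 + 5 + 5 + 1 = 32 days.
The Gamma prior is conjugate for the Poisson rate, so λ | data ~ Gamma(20+136, 8+32) = Gamma(156, 40).
The posterior predictive for a window of length T is Negative Binomial with variance T·α'·(β'+T)/β'² = 5·156·45/1600 = 351/16.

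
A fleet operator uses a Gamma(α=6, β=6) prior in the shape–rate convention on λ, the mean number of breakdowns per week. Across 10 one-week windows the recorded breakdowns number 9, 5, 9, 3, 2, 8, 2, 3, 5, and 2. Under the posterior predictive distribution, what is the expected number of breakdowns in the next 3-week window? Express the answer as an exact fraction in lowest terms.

Total count: 9 + 5 + 9 + 3 + 2 + 8 + 2 + 3 + 5 + 2 = 48.
Total exposure: 10 weeks.
By Gamma–Poisson conjugacy, the posterior is Gamma(α + Σx, β + Σt) = Gamma(6 + 48, 6 + 10) = Gamma(54, 16).
Predictive mean over a 3-week window = T·E[λ|data] = 3·54/16 = 81/8.

81/8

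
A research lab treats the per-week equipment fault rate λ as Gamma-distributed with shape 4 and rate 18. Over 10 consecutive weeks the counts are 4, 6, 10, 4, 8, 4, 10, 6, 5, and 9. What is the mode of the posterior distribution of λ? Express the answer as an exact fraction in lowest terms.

69/28

Total count: 4 + 6 + 10 + 4 + 8 + 4 + 10 + 6 + 5 + 9 = 66.
Total exposure: 10 weeks.
Gamma(α, β) with Poisson data over total exposure Σt gives posterior Gamma(α+Σx, β+Σt) = Gamma(70, 28).
Posterior mode = (α'−1)/β' = 69/28.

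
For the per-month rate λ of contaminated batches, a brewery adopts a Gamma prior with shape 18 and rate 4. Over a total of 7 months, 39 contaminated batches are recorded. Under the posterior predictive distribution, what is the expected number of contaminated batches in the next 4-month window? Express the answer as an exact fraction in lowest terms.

Total count 39 over total exposure 7 months.
Conjugate update: add total count to the shape and total exposure to the rate, giving Gamma(57, 11).
Predictive mean over a 4-month window = T·E[λ|data] = 4·57/11 = 228/11.

228/11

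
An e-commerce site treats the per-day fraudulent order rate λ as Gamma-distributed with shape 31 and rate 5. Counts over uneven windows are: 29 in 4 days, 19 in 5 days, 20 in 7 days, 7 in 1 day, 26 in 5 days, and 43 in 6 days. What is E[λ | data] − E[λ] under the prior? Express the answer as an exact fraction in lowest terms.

Total count: 29 + 19 + 20 + 7 + 26 + 43 = 144.
Total exposure: 4 + 5 + 7 + 1 + 5 + 6 = 28 days.
The Gamma prior is conjugate for the Poisson rate, so λ | data ~ Gamma(31+144, 5+28) = Gamma(175, 33).
Posterior mean = 175/33 = 175/33; prior mean = 31/5 = 31/5. Difference = 175/33 − 31/5 = -148/165.

-148/165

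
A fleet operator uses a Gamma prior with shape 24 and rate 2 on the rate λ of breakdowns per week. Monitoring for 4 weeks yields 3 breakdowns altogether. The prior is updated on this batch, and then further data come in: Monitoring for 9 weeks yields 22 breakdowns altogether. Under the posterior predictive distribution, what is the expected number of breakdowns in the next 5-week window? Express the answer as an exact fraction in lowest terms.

49/3

Total count 3 over total exposure 4 weeks.
After the first batch: Gamma(24 + 3, 2 + 4) = Gamma(27, 6).
Total count 22 over total exposure 9 weeks.
After the second batch: Gamma(27 + 22, 6 + 9) = Gamma(49, 15).
Predictive mean over a 5-week window = T·E[λ|data] = 5·49/15 = 49/3.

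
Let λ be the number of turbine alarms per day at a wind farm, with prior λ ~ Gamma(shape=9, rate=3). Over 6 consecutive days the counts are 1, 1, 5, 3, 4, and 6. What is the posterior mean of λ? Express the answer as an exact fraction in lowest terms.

Total count: 1 + 1 + 5 + 3 + 4 + 6 = 20.
Total exposure: 6 days.
Posterior: α' = 9 + 20 = 29, β' = 3 + 6 = 9.
Posterior mean = α'/β' = 29/9.

29/9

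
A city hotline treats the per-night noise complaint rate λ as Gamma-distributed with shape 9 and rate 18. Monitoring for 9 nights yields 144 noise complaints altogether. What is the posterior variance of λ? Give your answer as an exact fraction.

Total count 144 over total exposure 9 nights.
Gamma(α, β) with Poisson data over total exposure Σt gives posterior Gamma(α+Σx, β+Σt) = Gamma(153, 27).
Posterior variance = α'/β'² = 153/729 = 17/81.

17/81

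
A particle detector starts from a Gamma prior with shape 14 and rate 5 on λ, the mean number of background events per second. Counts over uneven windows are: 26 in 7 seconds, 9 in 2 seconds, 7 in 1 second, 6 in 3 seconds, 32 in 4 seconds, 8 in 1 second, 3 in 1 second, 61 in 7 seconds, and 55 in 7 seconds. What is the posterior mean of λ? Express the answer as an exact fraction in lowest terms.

221/38

Total count: 26 + 9 + 7 + 6 + 32 + 8 + 3 + 61 + 55 = 207.
Total exposure: 7 + 2 + 1 + 3 + 4 + 1 + 1 + 7 + 7 = 33 seconds.
Posterior: α' = 14 + 207 = 221, β' = 5 + 33 = 38.
Posterior mean = α'/β' = 221/38.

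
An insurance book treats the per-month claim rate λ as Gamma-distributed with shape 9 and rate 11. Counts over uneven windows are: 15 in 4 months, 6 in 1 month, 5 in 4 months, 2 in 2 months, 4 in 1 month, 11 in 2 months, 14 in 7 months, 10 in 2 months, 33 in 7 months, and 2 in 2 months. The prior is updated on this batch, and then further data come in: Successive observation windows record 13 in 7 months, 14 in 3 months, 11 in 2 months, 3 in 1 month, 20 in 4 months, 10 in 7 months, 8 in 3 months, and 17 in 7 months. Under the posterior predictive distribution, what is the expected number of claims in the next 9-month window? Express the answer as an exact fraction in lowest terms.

1863/77

Total count: 15 + 6 + 5 + 2 + 4 + 11 + 14 + 10 + 33 + 2 = 102.
Total exposure: 4 + 1 + 4 + 2 + 1 + 2 + 7 + 2 + 7 + 2 = 32 months.
After the first batch: Gamma(9 + 102, 11 + 32) = Gamma(111, 43).
Total count: 13 + 14 + 11 + 3 + 20 + 10 + 8 + 17 = 96.
Total exposure: 7 + 3 + 2 + 1 + 4 + 7 + 3 + 7 = 34 months.
After the second batch: Gamma(111 + 96, 43 + 34) = Gamma(207, 77).
Predictive mean over a 9-month window = T·E[λ|data] = 9·207/77 = 1863/77.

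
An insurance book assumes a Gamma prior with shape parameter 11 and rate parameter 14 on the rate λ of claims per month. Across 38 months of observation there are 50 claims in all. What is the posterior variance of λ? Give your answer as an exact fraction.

Total count 50 over total exposure 38 months.
Gamma(α, β) with Poisson data over total exposure Σt gives posterior Gamma(α+Σx, β+Σt) = Gamma(61, 52).
Posterior variance = α'/β'² = 61/2704.

61/2704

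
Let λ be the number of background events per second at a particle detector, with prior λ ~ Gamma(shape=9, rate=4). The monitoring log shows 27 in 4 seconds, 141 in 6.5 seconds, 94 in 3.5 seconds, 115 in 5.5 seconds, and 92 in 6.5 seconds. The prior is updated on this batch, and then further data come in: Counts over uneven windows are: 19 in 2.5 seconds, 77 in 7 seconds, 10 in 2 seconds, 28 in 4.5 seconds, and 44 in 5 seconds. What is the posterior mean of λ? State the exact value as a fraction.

Total count: 27 + 141 + 94 + 115 + 92 = 469.
Total exposure: 4 + 6.5 + 3.5 + 5.5 + 6.5 = 26 seconds.
After the first batch: Gamma(9 + 469, 4 + 26) = Gamma(478, 30).
Total count: 19 + 77 + 10 + 28 + 44 = 178.
Total exposure: 2.5 + 7 + 2 + 4.5 + 5 = 21 seconds.
After the second batch: Gamma(478 + 178, 30 + 21) = Gamma(656, 51).
Posterior mean = α'/β' = 656/51.

656/51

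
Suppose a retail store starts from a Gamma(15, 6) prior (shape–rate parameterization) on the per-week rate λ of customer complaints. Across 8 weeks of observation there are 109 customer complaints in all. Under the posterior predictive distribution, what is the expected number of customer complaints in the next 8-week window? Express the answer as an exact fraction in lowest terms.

Total count 109 over total exposure 8 weeks.
By Gamma–Poisson conjugacy, the posterior is Gamma(α + Σx, β + Σt) = Gamma(15 + 109, 6 + 8) = Gamma(124, 14).
Predictive mean over an 8-week window = T·E[λ|data] = 8·124/14 = 496/7.

496/7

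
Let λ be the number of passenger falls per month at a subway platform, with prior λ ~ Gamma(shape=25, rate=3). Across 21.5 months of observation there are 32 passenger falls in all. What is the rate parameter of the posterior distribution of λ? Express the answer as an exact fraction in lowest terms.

Total count 32 over total exposure 21.5 months.
Gamma(α, β) with Poisson data over total exposure Σt gives posterior Gamma(α+Σx, β+Σt) = Gamma(57, 49/2).

49/2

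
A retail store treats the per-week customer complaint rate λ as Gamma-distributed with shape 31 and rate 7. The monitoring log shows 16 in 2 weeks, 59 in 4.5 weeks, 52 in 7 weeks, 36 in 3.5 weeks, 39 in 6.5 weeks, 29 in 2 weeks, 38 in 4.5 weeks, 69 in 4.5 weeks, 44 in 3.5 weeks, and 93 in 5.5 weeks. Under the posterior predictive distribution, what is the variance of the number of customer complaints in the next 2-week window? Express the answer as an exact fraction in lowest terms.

Total count: 16 + 59 + 52 + 36 + 39 + 29 + 38 + 69 + 44 + 93 = 475.
Total exposure: 2 + 4.5 + 7 + 3.5 + 6.5 + 2 + 4.5 + 4.5 + 3.5 + 5.5 = 43.5 weeks.
By Gamma–Poisson conjugacy, the posterior is Gamma(α + Σx, β + Σt) = Gamma(31 + 475, 7 + 43.5) = Gamma(506, 101/2).
The posterior predictive for a window of length T is Negative Binomial with variance T·α'·(β'+T)/β'² = 2·506·(105/2)/(10201/4) = 212520/10201.

212520/10201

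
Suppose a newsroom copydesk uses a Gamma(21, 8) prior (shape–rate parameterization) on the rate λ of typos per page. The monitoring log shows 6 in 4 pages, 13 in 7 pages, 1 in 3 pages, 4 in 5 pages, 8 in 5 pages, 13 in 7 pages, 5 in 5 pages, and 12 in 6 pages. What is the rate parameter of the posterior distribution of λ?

50

Total count: 6 + 13 + 1 + 4 + 8 + 13 + 5 + 12 = 62.
Total exposure: 4 + 7 + 3 + 5 + 5 + 7 + 5 + 6 = 42 pages.
Gamma(α, β) with Poisson data over total exposure Σt gives posterior Gamma(α+Σx, β+Σt) = Gamma(83, 50).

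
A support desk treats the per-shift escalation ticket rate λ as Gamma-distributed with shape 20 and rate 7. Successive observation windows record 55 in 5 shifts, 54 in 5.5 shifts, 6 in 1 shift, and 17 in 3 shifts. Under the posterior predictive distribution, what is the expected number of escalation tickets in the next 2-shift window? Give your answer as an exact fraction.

Total count: 55 + 54 + 6 + 17 = 132.
Total exposure: 5 + 5.5 + 1 + 3 = 14.5 shifts.
By Gamma–Poisson conjugacy, the posterior is Gamma(α + Σx, β + Σt) = Gamma(20 + 132, 7 + 14.5) = Gamma(152, 43/2).
Predictive mean over a 2-shift window = T·E[λ|data] = 2·152/(43/2) = 608/43.

608/43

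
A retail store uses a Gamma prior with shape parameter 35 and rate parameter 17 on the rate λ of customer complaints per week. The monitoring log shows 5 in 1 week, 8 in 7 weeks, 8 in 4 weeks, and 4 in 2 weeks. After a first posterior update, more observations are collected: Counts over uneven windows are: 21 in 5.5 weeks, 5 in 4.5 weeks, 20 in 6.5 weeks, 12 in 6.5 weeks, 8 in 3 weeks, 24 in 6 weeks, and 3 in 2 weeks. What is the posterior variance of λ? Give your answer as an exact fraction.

153/4225

Total count: 5 + 8 + 8 + 4 = 25.
Total exposure: 1 + 7 + 4 + 2 = 14 weeks.
After the first batch: Gamma(35 + 25, 17 + 14) = Gamma(60, 31).
Total count: 21 + 5 + 20 + 12 + 8 + 24 + 3 = 93.
Total exposure: 5.5 + 4.5 + 6.5 + 6.5 + 3 + 6 + 2 = 34 weeks.
After the second batch: Gamma(60 + 93, 31 + 34) = Gamma(153, 65).
Posterior variance = α'/β'² = 153/4225.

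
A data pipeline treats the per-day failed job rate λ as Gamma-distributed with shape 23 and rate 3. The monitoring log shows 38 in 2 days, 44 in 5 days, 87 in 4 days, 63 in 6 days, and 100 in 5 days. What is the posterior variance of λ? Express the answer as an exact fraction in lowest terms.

Total count: 38 + 44 + 87 + 63 + 100 = 332.
Total exposure: 2 + 5 + 4 + 6 + 5 = 22 days.
Gamma(α, β) with Poisson data over total exposure Σt gives posterior Gamma(α+Σx, β+Σt) = Gamma(355, 25).
Posterior variance = α'/β'² = 355/625 = 71/125.

71/125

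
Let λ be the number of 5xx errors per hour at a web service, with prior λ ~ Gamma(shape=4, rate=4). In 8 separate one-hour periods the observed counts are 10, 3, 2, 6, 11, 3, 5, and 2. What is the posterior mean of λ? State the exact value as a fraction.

23/6

Total count: 10 + 3 + 2 + 6 + 11 + 3 + 5 + 2 = 42.
Total exposure: 8 hours.
Conjugate update: add total count to the shape and total exposure to the rate, giving Gamma(46, 12).
Posterior mean = α'/β' = 46/12 = 23/6.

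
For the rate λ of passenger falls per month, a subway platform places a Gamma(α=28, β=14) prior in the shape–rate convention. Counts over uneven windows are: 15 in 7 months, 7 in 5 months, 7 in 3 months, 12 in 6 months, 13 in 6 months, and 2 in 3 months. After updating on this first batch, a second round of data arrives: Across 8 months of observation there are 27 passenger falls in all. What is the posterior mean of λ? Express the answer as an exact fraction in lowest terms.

Total count: 15 + 7 + 7 + 12 + 13 + 2 = 56.
Total exposure: 7 + 5 + 3 + 6 + 6 + 3 = 30 months.
After the first batch: Gamma(28 + 56, 14 + 30) = Gamma(84, 44).
Total count 27 over total exposure 8 months.
After the second batch: Gamma(84 + 27, 44 + 8) = Gamma(111, 52).
Posterior mean = α'/β' = 111/52.

111/52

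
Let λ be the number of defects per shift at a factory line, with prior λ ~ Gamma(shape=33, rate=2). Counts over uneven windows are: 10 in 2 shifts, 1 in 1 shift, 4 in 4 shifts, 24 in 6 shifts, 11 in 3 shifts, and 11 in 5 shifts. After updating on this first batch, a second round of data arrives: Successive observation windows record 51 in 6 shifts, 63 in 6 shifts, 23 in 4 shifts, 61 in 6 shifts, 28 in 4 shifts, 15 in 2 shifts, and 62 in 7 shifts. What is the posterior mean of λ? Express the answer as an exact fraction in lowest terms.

397/58

Total count: 10 + 1 + 4 + 24 + 11 + 11 = 61.
Total exposure: 2 + 1 + 4 + 6 + 3 + 5 = 21 shifts.
After the first batch: Gamma(33 + 61, 2 + 21) = Gamma(94, 23).
Total count: 51 + 63 + 23 + 61 + 28 + 15 + 62 = 303.
Total exposure: 6 + 6 + 4 + 6 + 4 + 2 + 7 = 35 shifts.
After the second batch: Gamma(94 + 303, 23 + 35) = Gamma(397, 58).
Posterior mean = α'/β' = 397/58.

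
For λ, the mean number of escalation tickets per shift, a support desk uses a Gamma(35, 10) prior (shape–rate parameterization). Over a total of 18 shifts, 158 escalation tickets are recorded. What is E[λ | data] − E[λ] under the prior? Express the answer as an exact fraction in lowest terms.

Total count 158 over total exposure 18 shifts.
Gamma(α, β) with Poisson data over total exposure Σt gives posterior Gamma(α+Σx, β+Σt) = Gamma(193, 28).
Posterior mean = 193/28 = 193/28; prior mean = 35/10 = 7/2. Difference = 193/28 − 7/2 = 95/28.

95/28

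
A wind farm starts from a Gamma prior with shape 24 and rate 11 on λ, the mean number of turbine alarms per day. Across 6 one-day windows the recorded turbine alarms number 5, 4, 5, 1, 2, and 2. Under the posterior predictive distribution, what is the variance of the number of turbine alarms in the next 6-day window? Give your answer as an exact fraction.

5934/289

Total count: 5 + 4 + 5 + 1 + 2 + 2 = 19.
Total exposure: 6 days.
Posterior: α' = 24 + 19 = 43, β' = 11 + 6 = 17.
The posterior predictive for a window of length T is Negative Binomial with variance T·α'·(β'+T)/β'² = 6·43·23/289 = 5934/289.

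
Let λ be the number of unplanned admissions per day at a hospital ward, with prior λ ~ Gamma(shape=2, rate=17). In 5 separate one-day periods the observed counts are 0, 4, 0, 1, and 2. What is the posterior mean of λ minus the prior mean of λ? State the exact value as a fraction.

109/374

Total count: 0 + 4 + 0 + 1 + 2 = 7.
Total exposure: 5 days.
By Gamma–Poisson conjugacy, the posterior is Gamma(α + Σx, β + Σt) = Gamma(2 + 7, 17 + 5) = Gamma(9, 22).
Posterior mean = 9/22 = 9/22; prior mean = 2/17 = 2/17. Difference = 9/22 − 2/17 = 109/374.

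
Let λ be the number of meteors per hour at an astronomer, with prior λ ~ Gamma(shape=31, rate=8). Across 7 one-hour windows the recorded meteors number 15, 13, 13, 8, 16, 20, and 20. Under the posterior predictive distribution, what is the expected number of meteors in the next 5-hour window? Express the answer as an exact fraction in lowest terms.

136/3

Total count: 15 + 13 + 13 + 8 + 16 + 20 + 20 = 105.
Total exposure: 7 hours.
The Gamma prior is conjugate for the Poisson rate, so λ | data ~ Gamma(31+105, 8+7) = Gamma(136, 15).
Predictive mean over a 5-hour window = T·E[λ|data] = 5·136/15 = 136/3.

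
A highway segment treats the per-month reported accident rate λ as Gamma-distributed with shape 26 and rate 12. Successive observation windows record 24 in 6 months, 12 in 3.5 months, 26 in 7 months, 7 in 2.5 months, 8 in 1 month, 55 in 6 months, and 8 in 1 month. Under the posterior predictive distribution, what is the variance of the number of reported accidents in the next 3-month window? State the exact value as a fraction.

2324/169

Total count: 24 + 12 + 26 + 7 + 8 + 55 + 8 = 140.
Total exposure: 6 + 3.5 + 7 + 2.5 + 1 + 6 + 1 = 27 months.
By Gamma–Poisson conjugacy, the posterior is Gamma(α + Σx, β + Σt) = Gamma(26 + 140, 12 + 27) = Gamma(166, 39).
The posterior predictive for a window of length T is Negative Binomial with variance T·α'·(β'+T)/β'² = 3·166·42/1521 = 2324/169.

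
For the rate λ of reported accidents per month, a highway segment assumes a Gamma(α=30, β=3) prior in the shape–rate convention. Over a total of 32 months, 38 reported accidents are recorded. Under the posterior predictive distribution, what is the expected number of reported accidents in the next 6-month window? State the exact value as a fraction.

Total count 38 over total exposure 32 months.
Gamma(α, β) with Poisson data over total exposure Σt gives posterior Gamma(α+Σx, β+Σt) = Gamma(68, 35).
Predictive mean over a 6-month window = T·E[λ|data] = 6·68/35 = 408/35.

408/35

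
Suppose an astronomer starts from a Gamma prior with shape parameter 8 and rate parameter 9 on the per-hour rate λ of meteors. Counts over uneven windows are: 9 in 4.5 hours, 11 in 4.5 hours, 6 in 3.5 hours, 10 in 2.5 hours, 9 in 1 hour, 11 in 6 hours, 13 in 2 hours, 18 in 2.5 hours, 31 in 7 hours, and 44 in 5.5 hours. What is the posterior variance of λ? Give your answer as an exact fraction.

Total count: 9 + 11 + 6 + 10 + 9 + 11 + 13 + 18 + 31 + 44 = 162.
Total exposure: 4.5 + 4.5 + 3.5 + 2.5 + 1 + 6 + 2 + 2.5 + 7 + 5.5 = 39 hours.
Gamma(α, β) with Poisson data over total exposure Σt gives posterior Gamma(α+Σx, β+Σt) = Gamma(170, 48).
Posterior variance = α'/β'² = 170/2304 = 85/1152.

85/1152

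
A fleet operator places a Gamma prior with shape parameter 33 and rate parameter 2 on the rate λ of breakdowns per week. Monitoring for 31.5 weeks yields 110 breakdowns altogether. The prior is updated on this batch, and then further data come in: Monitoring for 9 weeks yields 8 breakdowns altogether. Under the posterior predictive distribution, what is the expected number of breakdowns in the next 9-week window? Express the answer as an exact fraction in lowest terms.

2718/85

Total count 110 over total exposure 31.5 weeks.
After the first batch: Gamma(33 + 110, 2 + 31.5) = Gamma(143, 67/2).
Total count 8 over total exposure 9 weeks.
After the second batch: Gamma(143 + 8, 67/2 + 9) = Gamma(151, 85/2).
Predictive mean over a 9-week window = T·E[λ|data] = 9·151/(85/2) = 2718/85.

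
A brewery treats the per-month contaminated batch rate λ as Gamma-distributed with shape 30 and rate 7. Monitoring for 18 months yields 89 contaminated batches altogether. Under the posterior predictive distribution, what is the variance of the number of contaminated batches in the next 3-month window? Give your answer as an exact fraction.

Total count 89 over total exposure 18 months.
Conjugate update: add total count to the shape and total exposure to the rate, giving Gamma(119, 25).
The posterior predictive for a window of length T is Negative Binomial with variance T·α'·(β'+T)/β'² = 3·119·28/625 = 9996/625.

9996/625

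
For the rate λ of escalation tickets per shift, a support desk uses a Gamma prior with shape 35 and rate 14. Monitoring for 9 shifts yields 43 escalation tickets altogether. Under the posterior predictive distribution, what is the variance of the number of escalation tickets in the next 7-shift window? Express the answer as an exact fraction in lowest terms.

Total count 43 over total exposure 9 shifts.
The Gamma prior is conjugate for the Poisson rate, so λ | data ~ Gamma(35+43, 14+9) = Gamma(78, 23).
The posterior predictive for a window of length T is Negative Binomial with variance T·α'·(β'+T)/β'² = 7·78·30/529 = 16380/529.

16380/529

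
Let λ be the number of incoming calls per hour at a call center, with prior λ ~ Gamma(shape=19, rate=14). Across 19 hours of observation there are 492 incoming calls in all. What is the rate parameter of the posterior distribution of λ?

33

Total count 492 over total exposure 19 hours.
By Gamma–Poisson conjugacy, the posterior is Gamma(α + Σx, β + Σt) = Gamma(19 + 492, 14 + 19) = Gamma(511, 33).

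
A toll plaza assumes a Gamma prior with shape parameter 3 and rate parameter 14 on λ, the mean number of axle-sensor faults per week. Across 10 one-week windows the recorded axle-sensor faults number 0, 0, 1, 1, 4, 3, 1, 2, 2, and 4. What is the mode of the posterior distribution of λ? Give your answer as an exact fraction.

5/6

Total count: 0 + 0 + 1 + 1 + 4 + 3 + 1 + 2 + 2 + 4 = 18.
Total exposure: 10 weeks.
Posterior: α' = 3 + 18 = 21, β' = 14 + 10 = 24.
Posterior mode = (α'−1)/β' = 20/24 = 5/6.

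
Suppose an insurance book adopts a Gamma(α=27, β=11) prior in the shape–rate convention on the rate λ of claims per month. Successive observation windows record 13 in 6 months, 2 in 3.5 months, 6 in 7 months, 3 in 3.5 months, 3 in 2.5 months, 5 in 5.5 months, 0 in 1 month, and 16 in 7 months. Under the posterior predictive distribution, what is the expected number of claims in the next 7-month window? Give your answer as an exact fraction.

Total count: 13 + 2 + 6 + 3 + 3 + 5 + 0 + 16 = 48.
Total exposure: 6 + 3.5 + 7 + 3.5 + 2.5 + 5.5 + 1 + 7 = 36 months.
Gamma(α, β) with Poisson data over total exposure Σt gives posterior Gamma(α+Σx, β+Σt) = Gamma(75, 47).
Predictive mean over a 7-month window = T·E[λ|data] = 7·75/47 = 525/47.

525/47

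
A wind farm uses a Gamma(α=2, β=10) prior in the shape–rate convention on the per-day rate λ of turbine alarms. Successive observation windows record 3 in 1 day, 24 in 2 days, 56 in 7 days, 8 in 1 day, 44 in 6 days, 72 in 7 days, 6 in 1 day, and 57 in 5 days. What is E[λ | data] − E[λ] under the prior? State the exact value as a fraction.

33/5

Total count: 3 + 24 + 56 + 8 + 44 + 72 + 6 + 57 = 270.
Total exposure: 1 + 2 + 7 + 1 + 6 + 7 + 1 + 5 = 30 days.
Posterior: α' = 2 + 270 = 272, β' = 10 + 30 = 40.
Posterior mean = 272/40 = 34/5; prior mean = 2/10 = 1/5. Difference = 34/5 − 1/5 = 33/5.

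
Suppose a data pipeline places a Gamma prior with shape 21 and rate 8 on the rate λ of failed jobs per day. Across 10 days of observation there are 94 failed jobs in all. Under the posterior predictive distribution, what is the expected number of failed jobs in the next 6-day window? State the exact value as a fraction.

115/3

Total count 94 over total exposure 10 days.
Gamma(α, β) with Poisson data over total exposure Σt gives posterior Gamma(α+Σx, β+Σt) = Gamma(115, 18).
Predictive mean over a 6-day window = T·E[λ|data] = 6·115/18 = 115/3.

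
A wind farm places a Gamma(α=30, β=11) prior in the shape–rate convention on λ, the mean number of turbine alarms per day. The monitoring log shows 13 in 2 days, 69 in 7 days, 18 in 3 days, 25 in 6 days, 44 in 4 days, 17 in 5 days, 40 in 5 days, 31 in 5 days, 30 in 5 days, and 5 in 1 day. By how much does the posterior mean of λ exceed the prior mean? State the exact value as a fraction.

961/297

Total count: 13 + 69 + 18 + 25 + 44 + 17 + 40 + 31 + 30 + 5 = 292.
Total exposure: 2 + 7 + 3 + 6 + 4 + 5 + 5 + 5 + 5 + 1 = 43 days.
Conjugate update: add total count to the shape and total exposure to the rate, giving Gamma(322, 54).
Posterior mean = 322/54 = 161/27; prior mean = 30/11 = 30/11. Difference = 161/27 − 30/11 = 961/297.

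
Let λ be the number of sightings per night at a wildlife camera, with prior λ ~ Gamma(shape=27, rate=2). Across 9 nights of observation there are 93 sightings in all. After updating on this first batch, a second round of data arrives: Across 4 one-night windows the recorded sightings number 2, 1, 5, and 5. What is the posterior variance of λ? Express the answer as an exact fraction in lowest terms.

133/225

Total count 93 over total exposure 9 nights.
After the first batch: Gamma(27 + 93, 2 + 9) = Gamma(120, 11).
Total count: 2 + 1 + 5 + 5 = 13.
Total exposure: 4 nights.
After the second batch: Gamma(120 + 13, 11 + 4) = Gamma(133, 15).
Posterior variance = α'/β'² = 133/225.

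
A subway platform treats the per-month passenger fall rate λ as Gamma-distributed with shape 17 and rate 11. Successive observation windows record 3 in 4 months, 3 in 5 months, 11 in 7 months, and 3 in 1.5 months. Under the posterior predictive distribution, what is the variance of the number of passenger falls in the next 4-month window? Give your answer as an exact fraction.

19240/3249

Total count: 3 + 3 + 11 + 3 = 20.
Total exposure: 4 + 5 + 7 + 1.5 = 17.5 months.
The Gamma prior is conjugate for the Poisson rate, so λ | data ~ Gamma(17+20, 11+17.5) = Gamma(37, 57/2).
The posterior predictive for a window of length T is Negative Binomial with variance T·α'·(β'+T)/β'² = 4·37·(65/2)/(3249/4) = 19240/3249.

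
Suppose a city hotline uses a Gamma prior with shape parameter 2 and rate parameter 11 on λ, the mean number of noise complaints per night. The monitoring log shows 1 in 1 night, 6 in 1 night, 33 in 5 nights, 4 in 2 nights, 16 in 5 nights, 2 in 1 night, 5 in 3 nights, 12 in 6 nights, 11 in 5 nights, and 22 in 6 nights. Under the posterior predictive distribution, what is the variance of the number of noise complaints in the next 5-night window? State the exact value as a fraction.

14535/1058

Total count: 1 + 6 + 33 + 4 + 16 + 2 + 5 + 12 + 11 + 22 = 112.
Total exposure: 1 + 1 + 5 + 2 + 5 + 1 + 3 + 6 + 5 + 6 = 35 nights.
Posterior: α' = 2 + 112 = 114, β' = 11 + 35 = 46.
The posterior predictive for a window of length T is Negative Binomial with variance T·α'·(β'+T)/β'² = 5·114·51/2116 = 14535/1058.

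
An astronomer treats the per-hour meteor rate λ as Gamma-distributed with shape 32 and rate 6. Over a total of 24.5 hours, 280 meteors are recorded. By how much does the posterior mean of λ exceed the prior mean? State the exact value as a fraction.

896/183

Total count 280 over total exposure 24.5 hours.
Gamma(α, β) with Poisson data over total exposure Σt gives posterior Gamma(α+Σx, β+Σt) = Gamma(312, 61/2).
Posterior mean = 312/(61/2) = 624/61; prior mean = 32/6 = 16/3. Difference = 624/61 − 16/3 = 896/183.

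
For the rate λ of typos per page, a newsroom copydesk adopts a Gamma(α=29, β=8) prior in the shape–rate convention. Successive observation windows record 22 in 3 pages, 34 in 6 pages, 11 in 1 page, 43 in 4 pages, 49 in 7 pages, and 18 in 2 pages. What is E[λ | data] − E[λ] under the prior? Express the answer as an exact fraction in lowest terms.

749/248

Total count: 22 + 34 + 11 + 43 + 49 + 18 = 177.
Total exposure: 3 + 6 + 1 + 4 + 7 + 2 = 23 pages.
Gamma(α, β) with Poisson data over total exposure Σt gives posterior Gamma(α+Σx, β+Σt) = Gamma(206, 31).
Posterior mean = 206/31 = 206/31; prior mean = 29/8 = 29/8. Difference = 206/31 − 29/8 = 749/248.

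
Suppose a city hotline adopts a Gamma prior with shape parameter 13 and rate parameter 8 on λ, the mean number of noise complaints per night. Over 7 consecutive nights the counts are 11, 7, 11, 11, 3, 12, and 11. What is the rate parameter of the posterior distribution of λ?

15

Total count: 11 + 7 + 11 + 11 + 3 + 12 + 11 = 66.
Total exposure: 7 nights.
Gamma(α, β) with Poisson data over total exposure Σt gives posterior Gamma(α+Σx, β+Σt) = Gamma(79, 15).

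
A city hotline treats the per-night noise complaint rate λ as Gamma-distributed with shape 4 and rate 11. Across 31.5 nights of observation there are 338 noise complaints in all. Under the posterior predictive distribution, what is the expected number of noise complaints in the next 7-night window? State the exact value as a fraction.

Total count 338 over total exposure 31.5 nights.
The Gamma prior is conjugate for the Poisson rate, so λ | data ~ Gamma(4+338, 11+31.5) = Gamma(342, 85/2).
Predictive mean over a 7-night window = T·E[λ|data] = 7·342/(85/2) = 4788/85.

4788/85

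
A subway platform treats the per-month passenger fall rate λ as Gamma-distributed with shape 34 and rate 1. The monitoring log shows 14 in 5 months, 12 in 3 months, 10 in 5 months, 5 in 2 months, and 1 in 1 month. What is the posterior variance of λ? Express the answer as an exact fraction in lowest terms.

Total count: 14 + 12 + 10 + 5 + 1 = 42.
Total exposure: 5 + 3 + 5 + 2 + 1 = 16 months.
Posterior: α' = 34 + 42 = 76, β' = 1 + 16 = 17.
Posterior variance = α'/β'² = 76/289.

76/289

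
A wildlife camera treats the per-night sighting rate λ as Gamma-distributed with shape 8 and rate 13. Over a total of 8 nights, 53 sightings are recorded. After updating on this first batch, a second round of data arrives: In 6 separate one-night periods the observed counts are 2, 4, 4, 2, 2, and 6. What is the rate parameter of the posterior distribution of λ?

27

Total count 53 over total exposure 8 nights.
After the first batch: Gamma(8 + 53, 13 + 8) = Gamma(61, 21).
Total count: 2 + 4 + 4 + 2 + 2 + 6 = 20.
Total exposure: 6 nights.
After the second batch: Gamma(61 + 20, 21 + 6) = Gamma(81, 27).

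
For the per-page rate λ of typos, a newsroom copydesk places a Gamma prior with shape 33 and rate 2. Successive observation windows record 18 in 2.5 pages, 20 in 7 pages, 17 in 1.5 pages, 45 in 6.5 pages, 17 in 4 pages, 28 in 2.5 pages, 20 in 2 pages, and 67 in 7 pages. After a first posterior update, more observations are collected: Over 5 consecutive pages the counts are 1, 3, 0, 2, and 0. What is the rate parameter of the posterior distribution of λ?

Total count: 18 + 20 + 17 + 45 + 17 + 28 + 20 + 67 = 232.
Total exposure: 2.5 + 7 + 1.5 + 6.5 + 4 + 2.5 + 2 + 7 = 33 pages.
After the first batch: Gamma(33 + 232, 2 + 33) = Gamma(265, 35).
Total count: 1 + 3 + 0 + 2 + 0 = 6.
Total exposure: 5 pages.
After the second batch: Gamma(265 + 6, 35 + 5) = Gamma(271, 40).

40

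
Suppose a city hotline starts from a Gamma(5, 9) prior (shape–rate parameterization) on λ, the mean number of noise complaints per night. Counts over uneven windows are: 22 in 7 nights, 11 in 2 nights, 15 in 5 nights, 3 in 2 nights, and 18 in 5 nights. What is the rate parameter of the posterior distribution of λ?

30

Total count: 22 + 11 + 15 + 3 + 18 = 69.
Total exposure: 7 + 2 + 5 + 2 + 5 = 21 nights.
Conjugate update: add total count to the shape and total exposure to the rate, giving Gamma(74, 30).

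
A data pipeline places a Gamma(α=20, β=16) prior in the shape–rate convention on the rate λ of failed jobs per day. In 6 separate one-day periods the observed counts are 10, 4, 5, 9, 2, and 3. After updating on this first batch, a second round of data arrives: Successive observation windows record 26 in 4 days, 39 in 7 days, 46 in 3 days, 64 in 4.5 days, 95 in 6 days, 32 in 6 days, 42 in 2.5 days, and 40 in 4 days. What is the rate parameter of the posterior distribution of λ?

Total count: 10 + 4 + 5 + 9 + 2 + 3 = 33.
Total exposure: 6 days.
After the first batch: Gamma(20 + 33, 16 + 6) = Gamma(53, 22).
Total count: 26 + 39 + 46 + 64 + 95 + 32 + 42 + 40 = 384.
Total exposure: 4 + 7 + 3 + 4.5 + 6 + 6 + 2.5 + 4 = 37 days.
After the second batch: Gamma(53 + 384, 22 + 37) = Gamma(437, 59).

59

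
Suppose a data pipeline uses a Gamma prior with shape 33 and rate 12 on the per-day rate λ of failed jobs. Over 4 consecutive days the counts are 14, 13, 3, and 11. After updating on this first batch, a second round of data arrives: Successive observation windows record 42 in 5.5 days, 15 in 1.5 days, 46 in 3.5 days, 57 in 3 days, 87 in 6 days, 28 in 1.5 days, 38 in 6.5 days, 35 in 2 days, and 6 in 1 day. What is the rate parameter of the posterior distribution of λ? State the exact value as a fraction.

Total count: 14 + 13 + 3 + 11 = 41.
Total exposure: 4 days.
After the first batch: Gamma(33 + 41, 12 + 4) = Gamma(74, 16).
Total count: 42 + 15 + 46 + 57 + 87 + 28 + 38 + 35 + 6 = 354.
Total exposure: 5.5 + 1.5 + 3.5 + 3 + 6 + 1.5 + 6.5 + 2 + 1 = 30.5 days.
After the second batch: Gamma(74 + 354, 16 + 30.5) = Gamma(428, 93/2).

93/2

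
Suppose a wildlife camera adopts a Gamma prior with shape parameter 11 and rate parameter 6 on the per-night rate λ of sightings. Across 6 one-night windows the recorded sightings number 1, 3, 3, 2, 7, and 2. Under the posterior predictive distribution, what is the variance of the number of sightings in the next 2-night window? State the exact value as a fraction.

Total count: 1 + 3 + 3 + 2 + 7 + 2 = 18.
Total exposure: 6 nights.
The Gamma prior is conjugate for the Poisson rate, so λ | data ~ Gamma(11+18, 6+6) = Gamma(29, 12).
The posterior predictive for a window of length T is Negative Binomial with variance T·α'·(β'+T)/β'² = 2·29·14/144 = 203/36.

203/36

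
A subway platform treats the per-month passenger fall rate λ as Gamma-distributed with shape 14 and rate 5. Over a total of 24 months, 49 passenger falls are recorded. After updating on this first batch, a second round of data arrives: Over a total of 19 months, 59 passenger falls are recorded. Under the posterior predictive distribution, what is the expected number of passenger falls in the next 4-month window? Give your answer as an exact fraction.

61/6

Total count 49 over total exposure 24 months.
After the first batch: Gamma(14 + 49, 5 + 24) = Gamma(63, 29).
Total count 59 over total exposure 19 months.
After the second batch: Gamma(63 + 59, 29 + 19) = Gamma(122, 48).
Predictive mean over a 4-month window = T·E[λ|data] = 4·122/48 = 61/6.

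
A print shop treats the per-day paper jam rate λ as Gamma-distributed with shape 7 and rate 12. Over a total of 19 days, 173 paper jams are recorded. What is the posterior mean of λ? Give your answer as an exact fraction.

180/31

Total count 173 over total exposure 19 days.
Conjugate update: add total count to the shape and total exposure to the rate, giving Gamma(180, 31).
Posterior mean = α'/β' = 180/31.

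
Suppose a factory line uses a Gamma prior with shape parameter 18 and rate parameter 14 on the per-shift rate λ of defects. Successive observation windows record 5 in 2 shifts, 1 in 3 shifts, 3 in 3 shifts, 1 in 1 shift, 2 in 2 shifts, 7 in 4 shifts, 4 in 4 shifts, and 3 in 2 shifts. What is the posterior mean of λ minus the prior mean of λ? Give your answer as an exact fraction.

-1/35

Total count: 5 + 1 + 3 + 1 + 2 + 7 + 4 + 3 = 26.
Total exposure: 2 + 3 + 3 + 1 + 2 + 4 + 4 + 2 = 21 shifts.
The Gamma prior is conjugate for the Poisson rate, so λ | data ~ Gamma(18+26, 14+21) = Gamma(44, 35).
Posterior mean = 44/35 = 44/35; prior mean = 18/14 = 9/7. Difference = 44/35 − 9/7 = -1/35.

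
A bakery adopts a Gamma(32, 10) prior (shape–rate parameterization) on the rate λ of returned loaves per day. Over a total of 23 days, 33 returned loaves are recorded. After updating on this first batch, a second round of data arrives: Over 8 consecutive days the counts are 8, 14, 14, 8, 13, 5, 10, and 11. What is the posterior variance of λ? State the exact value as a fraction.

Total count 33 over total exposure 23 days.
After the first batch: Gamma(32 + 33, 10 + 23) = Gamma(65, 33).
Total count: 8 + 14 + 14 + 8 + 13 + 5 + 10 + 11 = 83.
Total exposure: 8 days.
After the second batch: Gamma(65 + 83, 33 + 8) = Gamma(148, 41).
Posterior variance = α'/β'² = 148/1681.

148/1681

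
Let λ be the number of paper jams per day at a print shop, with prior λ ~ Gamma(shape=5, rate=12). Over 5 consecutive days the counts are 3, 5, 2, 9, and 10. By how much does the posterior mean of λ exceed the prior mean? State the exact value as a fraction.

19/12

Total count: 3 + 5 + 2 + 9 + 10 = 29.
Total exposure: 5 days.
Posterior: α' = 5 + 29 = 34, β' = 12 + 5 = 17.
Posterior mean = 34/17 = 2; prior mean = 5/12 = 5/12. Difference = 2 − 5/12 = 19/12.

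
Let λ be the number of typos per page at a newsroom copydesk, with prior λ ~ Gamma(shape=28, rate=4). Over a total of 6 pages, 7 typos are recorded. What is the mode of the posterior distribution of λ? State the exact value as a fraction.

17/5

Total count 7 over total exposure 6 pages.
Posterior: α' = 28 + 7 = 35, β' = 4 + 6 = 10.
Posterior mode = (α'−1)/β' = 34/10 = 17/5.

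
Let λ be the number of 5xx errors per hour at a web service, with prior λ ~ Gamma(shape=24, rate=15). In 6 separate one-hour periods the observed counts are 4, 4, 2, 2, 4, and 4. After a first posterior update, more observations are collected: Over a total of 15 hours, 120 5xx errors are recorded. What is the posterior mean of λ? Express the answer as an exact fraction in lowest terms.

Total count: 4 + 4 + 2 + 2 + 4 + 4 = 20.
Total exposure: 6 hours.
After the first batch: Gamma(24 + 20, 15 + 6) = Gamma(44, 21).
Total count 120 over total exposure 15 hours.
After the second batch: Gamma(44 + 120, 21 + 15) = Gamma(164, 36).
Posterior mean = α'/β' = 164/36 = 41/9.

41/9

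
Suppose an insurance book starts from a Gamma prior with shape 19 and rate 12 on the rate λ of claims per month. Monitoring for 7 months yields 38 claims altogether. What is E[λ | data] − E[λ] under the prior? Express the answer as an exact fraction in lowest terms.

Total count 38 over total exposure 7 months.
Conjugate update: add total count to the shape and total exposure to the rate, giving Gamma(57, 19).
Posterior mean = 57/19 = 3; prior mean = 19/12 = 19/12. Difference = 3 − 19/12 = 17/12.

17/12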